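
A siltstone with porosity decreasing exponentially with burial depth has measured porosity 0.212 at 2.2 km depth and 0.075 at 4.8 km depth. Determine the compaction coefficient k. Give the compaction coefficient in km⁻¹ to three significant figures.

Athy: n(z) = n₀ e^(−kz) ⇒ n₁/n₂ = e^{k(z₂−z₁)} ⇒ k = ln(n₁/n₂)/(z₂−z₁)
k = ln(0.212/0.075) / (4.8 − 2.2) = ln(2.827) / 2.6 = 1.0391 / 2.6 = 0.3997 km⁻¹

0.400 km⁻¹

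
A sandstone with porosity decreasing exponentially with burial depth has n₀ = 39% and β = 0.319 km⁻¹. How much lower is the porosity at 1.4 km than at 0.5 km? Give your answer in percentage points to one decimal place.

8.3 percentage points

n(0.5) = 0.39·e^(−0.319×0.5) = 0.3325
n(1.4) = 0.39·e^(−0.319×1.4) = 0.2495
Δn = 0.3325 − 0.2495 = 0.0830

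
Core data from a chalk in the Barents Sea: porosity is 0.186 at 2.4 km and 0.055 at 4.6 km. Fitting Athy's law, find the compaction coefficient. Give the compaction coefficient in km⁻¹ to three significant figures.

0.554 km⁻¹

Athy: n(Z) = n₀ e^(−cZ) ⇒ n₁/n₂ = e^{c(Z₂−Z₁)} ⇒ c = ln(n₁/n₂)/(Z₂−Z₁)
c = ln(0.186/0.055) / (4.6 − 2.4) = ln(3.382) / 2.2 = 1.2184 / 2.2 = 0.5538 km⁻¹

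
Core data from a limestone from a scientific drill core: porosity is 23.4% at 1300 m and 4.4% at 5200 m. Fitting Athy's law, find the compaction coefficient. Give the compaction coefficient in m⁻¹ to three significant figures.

0.000428 m⁻¹

Working in km (1 km = 1000 m; k in km⁻¹ = k in m⁻¹ × 1000):
Athy: n(z) = n₀ e^(−kz) ⇒ n₁/n₂ = e^{k(z₂−z₁)} ⇒ k = ln(n₁/n₂)/(z₂−z₁)
k = ln(0.234/0.044) / (5.2 − 1.3) = ln(5.318) / 3.9 = 1.6711 / 3.9 = 0.4285 km⁻¹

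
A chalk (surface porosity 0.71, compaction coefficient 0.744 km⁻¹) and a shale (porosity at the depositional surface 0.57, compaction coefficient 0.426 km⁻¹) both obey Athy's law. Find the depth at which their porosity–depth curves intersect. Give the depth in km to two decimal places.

Set φ₀ₐ e^(−cₐZ) = φ₀ᵦ e^(−cᵦZ) ⇒ ln(φ₀ₐ/φ₀ᵦ) = (cₐ − cᵦ)·Z
Z = ln(0.71/0.57) / (0.744 − 0.426) = 0.2196 / 0.318 = 0.691 km

0.69 km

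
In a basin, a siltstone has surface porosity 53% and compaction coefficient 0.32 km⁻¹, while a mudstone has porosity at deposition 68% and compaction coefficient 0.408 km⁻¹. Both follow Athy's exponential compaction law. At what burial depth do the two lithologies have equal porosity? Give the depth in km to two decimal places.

Set phi₀ₐ e^(−cₐd) = phi₀ᵦ e^(−cᵦd) ⇒ ln(phi₀ₐ/phi₀ᵦ) = (cₐ − cᵦ)·d
d = ln(0.53/0.68) / (0.32 − 0.408) = -0.2492 / -0.088 = 2.832 km

2.83 km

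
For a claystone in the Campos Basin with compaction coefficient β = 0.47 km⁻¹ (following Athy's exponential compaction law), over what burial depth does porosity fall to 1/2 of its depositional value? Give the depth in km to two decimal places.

1.47 km

n/n₀ = 1/2 ⇒ exp(−β·z) = 1/2 ⇒ z = ln(2) / β
z = 0.6931 / 0.47 = 1.475 km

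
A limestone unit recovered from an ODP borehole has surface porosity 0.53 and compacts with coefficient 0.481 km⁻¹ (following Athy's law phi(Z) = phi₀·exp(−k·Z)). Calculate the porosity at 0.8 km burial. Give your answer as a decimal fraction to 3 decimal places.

phi = phi₀·exp(−k·Z) = 0.53 × exp(−0.481 × 0.8) = 0.53 × exp(−0.3848)
  = 0.53 × 0.6806 = 0.3607

0.361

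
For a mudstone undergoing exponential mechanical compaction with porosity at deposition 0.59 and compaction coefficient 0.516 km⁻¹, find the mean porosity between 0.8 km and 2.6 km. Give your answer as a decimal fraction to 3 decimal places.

⟨n⟩ = (1/(d₂−d₁)) ∫ n₀ e^(−cd) dd = n₀·(e^(−c·d₁) − e^(−c·d₂)) / (c·(d₂−d₁))
e^(−0.516×0.8) = 0.6618; e^(−0.516×2.6) = 0.2614
⟨n⟩ = 0.59 × (0.6618 − 0.2614) / (0.516 × 1.8) = 0.59 × 0.4311 = 0.2543

0.254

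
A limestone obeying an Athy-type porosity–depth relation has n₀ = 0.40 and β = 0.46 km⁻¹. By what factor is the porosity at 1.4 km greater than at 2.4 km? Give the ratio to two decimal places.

1.58

n(d₁)/n(d₂) = e^(−β·d₁)/e^(−β·d₂) = e^{β(d₂−d₁)}
= exp(0.46 × 1) = exp(0.46) = 1.5841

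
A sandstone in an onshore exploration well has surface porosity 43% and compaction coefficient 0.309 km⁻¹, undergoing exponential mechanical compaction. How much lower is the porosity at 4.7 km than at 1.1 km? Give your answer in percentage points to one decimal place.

phi(1.1) = 0.43·e^(−0.309×1.1) = 0.3061
phi(4.7) = 0.43·e^(−0.309×4.7) = 0.1006
Δphi = 0.3061 − 0.1006 = 0.2055

20.5 percentage points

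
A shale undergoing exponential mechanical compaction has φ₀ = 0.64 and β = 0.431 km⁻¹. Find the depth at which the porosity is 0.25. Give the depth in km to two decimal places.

Invert Athy's law: d = ln(φ₀/φ) / β
d = ln(0.64/0.25) / 0.431 = ln(2.56) / 0.431 = 0.9400 / 0.431 = 2.181 km

2.18 km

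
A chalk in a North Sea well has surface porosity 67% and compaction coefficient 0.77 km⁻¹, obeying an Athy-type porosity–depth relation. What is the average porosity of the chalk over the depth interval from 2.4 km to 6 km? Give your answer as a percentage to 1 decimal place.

⟨n⟩ = (1/(Z₂−Z₁)) ∫ n₀ e^(−βZ) dZ = n₀·(e^(−β·Z₁) − e^(−β·Z₂)) / (β·(Z₂−Z₁))
e^(−0.77×2.4) = 0.1576; e^(−0.77×6) = 0.0099
⟨n⟩ = 0.67 × (0.1576 − 0.0099) / (0.77 × 3.6) = 0.67 × 0.0533 = 0.0357

3.6%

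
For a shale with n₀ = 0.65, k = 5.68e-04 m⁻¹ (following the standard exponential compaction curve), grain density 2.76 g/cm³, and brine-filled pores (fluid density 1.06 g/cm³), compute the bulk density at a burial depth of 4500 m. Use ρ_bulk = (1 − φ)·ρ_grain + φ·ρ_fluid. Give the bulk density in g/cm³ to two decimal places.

2.67 g/cm³

Working in km (1 km = 1000 m; k in km⁻¹ = k in m⁻¹ × 1000):
Porosity at depth: n = 0.65·exp(−0.568×4.5) = 0.65×0.0776 = 0.0504
Bulk density: ρ_b = (1−n)ρ_g + n·ρ_f = 0.9496×2.76 + 0.0504×1.06
       = 2.621 + 0.053 = 2.674 g/cm³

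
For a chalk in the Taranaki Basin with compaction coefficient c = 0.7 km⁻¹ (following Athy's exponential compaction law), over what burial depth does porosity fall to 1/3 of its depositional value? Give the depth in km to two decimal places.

1.57 km

phi/phi₀ = 1/3 ⇒ exp(−c·d) = 1/3 ⇒ d = ln(3) / c
d = 1.0986 / 0.7 = 1.569 km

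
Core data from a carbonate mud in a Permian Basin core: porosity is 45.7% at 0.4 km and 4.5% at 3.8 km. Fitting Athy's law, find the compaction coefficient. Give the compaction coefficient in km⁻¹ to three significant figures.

Athy: φ(d) = φ₀ e^(−cd) ⇒ φ₁/φ₂ = e^{c(d₂−d₁)} ⇒ c = ln(φ₁/φ₂)/(d₂−d₁)
c = ln(0.457/0.045) / (3.8 − 0.4) = ln(10.16) / 3.4 = 2.3180 / 3.4 = 0.6818 km⁻¹

0.682 km⁻¹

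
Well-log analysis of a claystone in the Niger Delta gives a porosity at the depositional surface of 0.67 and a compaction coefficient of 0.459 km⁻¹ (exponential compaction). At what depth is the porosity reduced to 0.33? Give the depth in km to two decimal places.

Invert Athy's law: z = ln(φ₀/φ) / β
z = ln(0.67/0.33) / 0.459 = ln(2.03) / 0.459 = 0.7082 / 0.459 = 1.543 km

1.54 km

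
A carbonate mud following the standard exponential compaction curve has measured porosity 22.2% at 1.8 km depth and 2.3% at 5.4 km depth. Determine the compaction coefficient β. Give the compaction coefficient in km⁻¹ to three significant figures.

0.630 km⁻¹

Athy: phi(Z) = phi₀ e^(−βZ) ⇒ phi₁/phi₂ = e^{β(Z₂−Z₁)} ⇒ β = ln(phi₁/phi₂)/(Z₂−Z₁)
β = ln(0.222/0.023) / (5.4 − 1.8) = ln(9.652) / 3.6 = 2.2672 / 3.6 = 0.6298 km⁻¹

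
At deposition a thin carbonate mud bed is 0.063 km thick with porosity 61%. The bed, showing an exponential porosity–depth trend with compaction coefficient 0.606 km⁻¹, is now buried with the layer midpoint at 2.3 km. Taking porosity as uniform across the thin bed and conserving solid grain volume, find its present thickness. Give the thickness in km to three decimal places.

0.029 km

Porosity at 2.3 km: phi = 0.61·exp(−0.606×2.3) = 0.1514
Solid-volume conservation: h(1−phi) = h₀(1−phi₀) ⇒ h = h₀·(1−phi₀)/(1−phi)
h = 0.063 × (1 − 0.61)/(1 − 0.1514) = 0.063 × 0.4596 = 0.0290 km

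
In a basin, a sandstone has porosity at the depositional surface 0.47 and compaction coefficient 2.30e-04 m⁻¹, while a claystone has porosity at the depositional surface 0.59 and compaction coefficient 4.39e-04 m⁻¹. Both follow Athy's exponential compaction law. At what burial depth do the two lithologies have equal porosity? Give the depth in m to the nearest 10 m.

Working in km (1 km = 1000 m; c in km⁻¹ = c in m⁻¹ × 1000):
Set φ₀ₐ e^(−cₐd) = φ₀ᵦ e^(−cᵦd) ⇒ ln(φ₀ₐ/φ₀ᵦ) = (cₐ − cᵦ)·d
d = ln(0.47/0.59) / (0.23 − 0.439) = -0.2274 / -0.209 = 1.088 km

1090 m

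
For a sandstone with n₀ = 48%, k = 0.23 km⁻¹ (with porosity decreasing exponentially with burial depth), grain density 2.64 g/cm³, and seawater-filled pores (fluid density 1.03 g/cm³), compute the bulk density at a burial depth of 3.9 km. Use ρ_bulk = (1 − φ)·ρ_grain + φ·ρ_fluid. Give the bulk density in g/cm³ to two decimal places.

Porosity at depth: n = 0.48·exp(−0.23×3.9) = 0.48×0.4078 = 0.1957
Bulk density: ρ_b = (1−n)ρ_g + n·ρ_f = 0.8043×2.64 + 0.1957×1.03
       = 2.123 + 0.202 = 2.325 g/cm³

2.32 g/cm³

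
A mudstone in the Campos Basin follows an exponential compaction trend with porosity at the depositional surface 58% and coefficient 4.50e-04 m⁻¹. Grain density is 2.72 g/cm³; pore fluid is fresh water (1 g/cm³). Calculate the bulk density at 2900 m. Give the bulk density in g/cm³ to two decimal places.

Working in km (1 km = 1000 m; c in km⁻¹ = c in m⁻¹ × 1000):
Porosity at depth: φ = 0.58·exp(−0.45×2.9) = 0.58×0.2712 = 0.1573
Bulk density: ρ_b = (1−φ)ρ_g + φ·ρ_f = 0.8427×2.72 + 0.1573×1
       = 2.292 + 0.157 = 2.449 g/cm³

2.45 g/cm³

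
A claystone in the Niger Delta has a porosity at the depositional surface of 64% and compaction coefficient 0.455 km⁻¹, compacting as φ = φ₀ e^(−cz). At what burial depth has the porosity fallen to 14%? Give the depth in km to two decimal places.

3.34 km

Invert Athy's law: z = ln(φ₀/φ) / c
z = ln(0.64/0.14) / 0.455 = ln(4.571) / 0.455 = 1.5198 / 0.455 = 3.340 km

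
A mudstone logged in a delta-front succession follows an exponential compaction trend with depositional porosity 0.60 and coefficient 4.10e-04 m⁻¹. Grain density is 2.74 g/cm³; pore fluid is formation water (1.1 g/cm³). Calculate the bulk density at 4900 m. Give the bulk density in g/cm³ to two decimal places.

2.61 g/cm³

Working in km (1 km = 1000 m; β in km⁻¹ = β in m⁻¹ × 1000):
Porosity at depth: φ = 0.6·exp(−0.41×4.9) = 0.6×0.1341 = 0.0805
Bulk density: ρ_b = (1−φ)ρ_g + φ·ρ_f = 0.9195×2.74 + 0.0805×1.1
       = 2.520 + 0.089 = 2.608 g/cm³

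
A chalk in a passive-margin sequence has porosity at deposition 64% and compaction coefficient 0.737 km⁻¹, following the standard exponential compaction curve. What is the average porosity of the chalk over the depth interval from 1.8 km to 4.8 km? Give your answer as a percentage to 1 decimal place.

⟨phi⟩ = (1/(z₂−z₁)) ∫ phi₀ e^(−cz) dz = phi₀·(e^(−c·z₁) − e^(−c·z₂)) / (c·(z₂−z₁))
e^(−0.737×1.8) = 0.2654; e^(−0.737×4.8) = 0.0291
⟨phi⟩ = 0.64 × (0.2654 − 0.0291) / (0.737 × 3) = 0.64 × 0.1069 = 0.0684

6.8%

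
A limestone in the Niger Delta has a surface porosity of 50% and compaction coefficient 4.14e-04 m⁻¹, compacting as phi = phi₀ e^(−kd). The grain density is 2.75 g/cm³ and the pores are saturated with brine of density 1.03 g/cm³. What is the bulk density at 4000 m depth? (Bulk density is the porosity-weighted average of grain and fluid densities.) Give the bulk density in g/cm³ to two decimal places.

2.59 g/cm³

Working in km (1 km = 1000 m; k in km⁻¹ = k in m⁻¹ × 1000):
Porosity at depth: phi = 0.5·exp(−0.414×4) = 0.5×0.1909 = 0.0955
Bulk density: ρ_b = (1−phi)ρ_g + phi·ρ_f = 0.9045×2.75 + 0.0955×1.03
       = 2.488 + 0.098 = 2.586 g/cm³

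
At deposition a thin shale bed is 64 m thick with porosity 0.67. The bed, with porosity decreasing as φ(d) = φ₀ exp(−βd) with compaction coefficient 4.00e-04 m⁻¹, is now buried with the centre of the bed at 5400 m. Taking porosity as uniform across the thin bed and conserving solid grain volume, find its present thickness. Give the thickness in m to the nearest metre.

23 m

Working in km (1 km = 1000 m; β in km⁻¹ = β in m⁻¹ × 1000):
Porosity at 5.4 km: φ = 0.67·exp(−0.4×5.4) = 0.0773
Solid-volume conservation: h(1−φ) = h₀(1−φ₀) ⇒ h = h₀·(1−φ₀)/(1−φ)
h = 0.064 × (1 − 0.67)/(1 − 0.0773) = 0.064 × 0.3576 = 0.0229 km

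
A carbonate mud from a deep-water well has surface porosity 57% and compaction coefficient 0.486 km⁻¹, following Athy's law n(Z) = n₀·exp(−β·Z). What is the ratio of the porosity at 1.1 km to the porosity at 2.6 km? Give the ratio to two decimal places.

n(Z₁)/n(Z₂) = e^(−β·Z₁)/e^(−β·Z₂) = e^{β(Z₂−Z₁)}
= exp(0.486 × 1.5) = exp(0.729) = 2.0730

2.07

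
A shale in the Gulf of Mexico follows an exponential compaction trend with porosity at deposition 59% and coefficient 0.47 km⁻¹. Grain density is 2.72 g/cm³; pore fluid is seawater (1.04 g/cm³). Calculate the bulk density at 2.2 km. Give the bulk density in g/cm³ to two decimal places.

Porosity at depth: φ = 0.59·exp(−0.47×2.2) = 0.59×0.3556 = 0.2098
Bulk density: ρ_b = (1−φ)ρ_g + φ·ρ_f = 0.7902×2.72 + 0.2098×1.04
       = 2.149 + 0.218 = 2.368 g/cm³

2.37 g/cm³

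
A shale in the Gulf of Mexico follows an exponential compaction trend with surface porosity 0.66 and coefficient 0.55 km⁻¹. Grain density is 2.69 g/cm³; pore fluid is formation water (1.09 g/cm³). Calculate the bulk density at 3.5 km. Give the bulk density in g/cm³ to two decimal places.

Porosity at depth: phi = 0.66·exp(−0.55×3.5) = 0.66×0.1459 = 0.0963
Bulk density: ρ_b = (1−phi)ρ_g + phi·ρ_f = 0.9037×2.69 + 0.0963×1.09
       = 2.431 + 0.105 = 2.536 g/cm³

2.54 g/cm³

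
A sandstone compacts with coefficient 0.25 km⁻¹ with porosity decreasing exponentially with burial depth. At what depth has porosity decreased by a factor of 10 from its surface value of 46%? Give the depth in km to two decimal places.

φ/φ₀ = 1/10 ⇒ exp(−β·d) = 1/10 ⇒ d = ln(10) / β
d = 2.3026 / 0.25 = 9.210 km

9.21 km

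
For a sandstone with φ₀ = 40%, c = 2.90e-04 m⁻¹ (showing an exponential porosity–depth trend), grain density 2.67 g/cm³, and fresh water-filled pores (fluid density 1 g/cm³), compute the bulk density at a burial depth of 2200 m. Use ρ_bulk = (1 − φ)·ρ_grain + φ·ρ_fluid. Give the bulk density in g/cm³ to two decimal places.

Working in km (1 km = 1000 m; c in km⁻¹ = c in m⁻¹ × 1000):
Porosity at depth: φ = 0.4·exp(−0.29×2.2) = 0.4×0.5283 = 0.2113
Bulk density: ρ_b = (1−φ)ρ_g + φ·ρ_f = 0.7887×2.67 + 0.2113×1
       = 2.106 + 0.211 = 2.317 g/cm³

2.32 g/cm³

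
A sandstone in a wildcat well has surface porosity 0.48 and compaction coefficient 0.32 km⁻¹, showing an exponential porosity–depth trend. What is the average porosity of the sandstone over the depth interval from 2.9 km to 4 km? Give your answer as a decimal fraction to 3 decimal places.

0.160

⟨phi⟩ = (1/(d₂−d₁)) ∫ phi₀ e^(−kd) dd = phi₀·(e^(−k·d₁) − e^(−k·d₂)) / (k·(d₂−d₁))
e^(−0.32×2.9) = 0.3953; e^(−0.32×4) = 0.2780
⟨phi⟩ = 0.48 × (0.3953 − 0.2780) / (0.32 × 1.1) = 0.48 × 0.3333 = 0.1600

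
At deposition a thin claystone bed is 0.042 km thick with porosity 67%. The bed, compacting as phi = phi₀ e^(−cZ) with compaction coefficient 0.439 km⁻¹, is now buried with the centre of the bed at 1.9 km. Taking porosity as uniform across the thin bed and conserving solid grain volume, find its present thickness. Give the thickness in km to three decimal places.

Porosity at 1.9 km: phi = 0.67·exp(−0.439×1.9) = 0.2910
Solid-volume conservation: h(1−phi) = h₀(1−phi₀) ⇒ h = h₀·(1−phi₀)/(1−phi)
h = 0.042 × (1 − 0.67)/(1 − 0.2910) = 0.042 × 0.4654 = 0.0195 km

0.020 km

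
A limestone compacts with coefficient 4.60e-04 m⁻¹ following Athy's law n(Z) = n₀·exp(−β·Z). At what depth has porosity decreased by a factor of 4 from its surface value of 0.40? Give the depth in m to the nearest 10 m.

3010 m

Working in km (1 km = 1000 m; β in km⁻¹ = β in m⁻¹ × 1000):
n/n₀ = 1/4 ⇒ exp(−β·Z) = 1/4 ⇒ Z = ln(4) / β
Z = 1.3863 / 0.46 = 3.014 km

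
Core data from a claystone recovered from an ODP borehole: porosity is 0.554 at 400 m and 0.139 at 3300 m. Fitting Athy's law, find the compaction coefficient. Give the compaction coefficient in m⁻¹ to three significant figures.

Working in km (1 km = 1000 m; β in km⁻¹ = β in m⁻¹ × 1000):
Athy: φ(d) = φ₀ e^(−βd) ⇒ φ₁/φ₂ = e^{β(d₂−d₁)} ⇒ β = ln(φ₁/φ₂)/(d₂−d₁)
β = ln(0.554/0.139) / (3.3 − 0.4) = ln(3.986) / 2.9 = 1.3827 / 2.9 = 0.4768 km⁻¹

0.000477 m⁻¹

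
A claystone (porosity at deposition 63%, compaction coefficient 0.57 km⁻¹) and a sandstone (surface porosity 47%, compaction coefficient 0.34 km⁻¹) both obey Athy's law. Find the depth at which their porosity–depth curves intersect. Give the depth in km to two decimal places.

1.27 km

Set n₀ₐ e^(−kₐd) = n₀ᵦ e^(−kᵦd) ⇒ ln(n₀ₐ/n₀ᵦ) = (kₐ − kᵦ)·d
d = ln(0.63/0.47) / (0.57 − 0.34) = 0.2930 / 0.23 = 1.274 km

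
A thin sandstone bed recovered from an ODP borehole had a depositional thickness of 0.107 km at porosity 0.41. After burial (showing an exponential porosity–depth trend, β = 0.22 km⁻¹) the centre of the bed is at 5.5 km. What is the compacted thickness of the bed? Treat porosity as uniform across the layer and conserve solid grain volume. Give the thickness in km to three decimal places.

Porosity at 5.5 km: phi = 0.41·exp(−0.22×5.5) = 0.1223
Solid-volume conservation: h(1−phi) = h₀(1−phi₀) ⇒ h = h₀·(1−phi₀)/(1−phi)
h = 0.107 × (1 − 0.41)/(1 − 0.1223) = 0.107 × 0.6722 = 0.0719 km

0.072 km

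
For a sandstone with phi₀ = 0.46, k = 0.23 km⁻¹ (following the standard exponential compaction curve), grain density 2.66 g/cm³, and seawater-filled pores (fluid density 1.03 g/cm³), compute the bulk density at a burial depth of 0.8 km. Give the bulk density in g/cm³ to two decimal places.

Porosity at depth: phi = 0.46·exp(−0.23×0.8) = 0.46×0.8319 = 0.3827
Bulk density: ρ_b = (1−phi)ρ_g + phi·ρ_f = 0.6173×2.66 + 0.3827×1.03
       = 1.642 + 0.394 = 2.036 g/cm³

2.04 g/cm³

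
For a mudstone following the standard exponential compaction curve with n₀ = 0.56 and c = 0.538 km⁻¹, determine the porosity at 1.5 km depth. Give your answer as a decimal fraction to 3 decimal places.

n = n₀·exp(−c·z) = 0.56 × exp(−0.538 × 1.5) = 0.56 × exp(−0.807)
  = 0.56 × 0.4462 = 0.2499

0.250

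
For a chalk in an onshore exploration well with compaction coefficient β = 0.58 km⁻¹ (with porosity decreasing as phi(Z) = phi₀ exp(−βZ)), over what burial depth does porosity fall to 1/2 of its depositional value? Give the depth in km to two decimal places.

1.20 km

phi/phi₀ = 1/2 ⇒ exp(−β·Z) = 1/2 ⇒ Z = ln(2) / β
Z = 0.6931 / 0.58 = 1.195 km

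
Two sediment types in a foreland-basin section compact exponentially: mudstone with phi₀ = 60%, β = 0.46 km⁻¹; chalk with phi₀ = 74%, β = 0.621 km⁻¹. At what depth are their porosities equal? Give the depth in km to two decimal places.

Set phi₀ₐ e^(−βₐd) = phi₀ᵦ e^(−βᵦd) ⇒ ln(phi₀ₐ/phi₀ᵦ) = (βₐ − βᵦ)·d
d = ln(0.6/0.74) / (0.46 − 0.621) = -0.2097 / -0.161 = 1.303 km

1.30 km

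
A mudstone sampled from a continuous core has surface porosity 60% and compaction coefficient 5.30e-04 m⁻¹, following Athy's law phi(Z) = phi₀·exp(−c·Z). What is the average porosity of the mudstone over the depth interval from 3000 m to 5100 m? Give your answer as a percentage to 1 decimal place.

Working in km (1 km = 1000 m; c in km⁻¹ = c in m⁻¹ × 1000):
⟨phi⟩ = (1/(Z₂−Z₁)) ∫ phi₀ e^(−cZ) dZ = phi₀·(e^(−c·Z₁) − e^(−c·Z₂)) / (c·(Z₂−Z₁))
e^(−0.53×3) = 0.2039; e^(−0.53×5.1) = 0.0670
⟨phi⟩ = 0.6 × (0.2039 − 0.0670) / (0.53 × 2.1) = 0.6 × 0.1230 = 0.0738

7.4%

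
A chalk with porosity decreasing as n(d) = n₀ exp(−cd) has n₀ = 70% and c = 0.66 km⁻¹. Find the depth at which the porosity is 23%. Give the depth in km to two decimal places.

1.69 km

Invert Athy's law: d = ln(n₀/n) / c
d = ln(0.7/0.23) / 0.66 = ln(3.043) / 0.66 = 1.1130 / 0.66 = 1.686 km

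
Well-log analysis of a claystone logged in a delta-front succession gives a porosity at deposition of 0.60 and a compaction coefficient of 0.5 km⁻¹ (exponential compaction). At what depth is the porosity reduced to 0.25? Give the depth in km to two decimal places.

Invert Athy's law: z = ln(φ₀/φ) / β
z = ln(0.6/0.25) / 0.5 = ln(2.4) / 0.5 = 0.8755 / 0.5 = 1.751 km

1.75 km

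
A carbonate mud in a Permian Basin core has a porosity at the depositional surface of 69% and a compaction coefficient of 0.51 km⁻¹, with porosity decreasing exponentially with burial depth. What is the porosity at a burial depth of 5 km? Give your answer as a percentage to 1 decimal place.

n = n₀·exp(−β·Z) = 0.69 × exp(−0.51 × 5) = 0.69 × exp(−2.55)
  = 0.69 × 0.0781 = 0.0539

5.4%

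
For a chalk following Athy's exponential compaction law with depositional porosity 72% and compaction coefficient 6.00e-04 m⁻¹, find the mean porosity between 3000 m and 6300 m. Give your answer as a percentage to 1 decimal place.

Working in km (1 km = 1000 m; k in km⁻¹ = k in m⁻¹ × 1000):
⟨n⟩ = (1/(Z₂−Z₁)) ∫ n₀ e^(−kZ) dZ = n₀·(e^(−k·Z₁) − e^(−k·Z₂)) / (k·(Z₂−Z₁))
e^(−0.6×3) = 0.1653; e^(−0.6×6.3) = 0.0228
⟨n⟩ = 0.72 × (0.1653 − 0.0228) / (0.6 × 3.3) = 0.72 × 0.0720 = 0.0518

5.2%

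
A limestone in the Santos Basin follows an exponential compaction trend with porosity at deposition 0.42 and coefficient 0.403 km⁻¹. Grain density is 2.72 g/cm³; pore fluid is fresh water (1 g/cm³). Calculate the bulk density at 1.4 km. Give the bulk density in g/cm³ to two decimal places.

Porosity at depth: n = 0.42·exp(−0.403×1.4) = 0.42×0.5688 = 0.2389
Bulk density: ρ_b = (1−n)ρ_g + n·ρ_f = 0.7611×2.72 + 0.2389×1
       = 2.070 + 0.239 = 2.309 g/cm³

2.31 g/cm³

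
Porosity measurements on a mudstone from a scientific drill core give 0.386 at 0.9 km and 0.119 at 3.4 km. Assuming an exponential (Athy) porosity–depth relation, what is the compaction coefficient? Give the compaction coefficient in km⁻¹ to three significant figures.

Athy: phi(Z) = phi₀ e^(−cZ) ⇒ phi₁/phi₂ = e^{c(Z₂−Z₁)} ⇒ c = ln(phi₁/phi₂)/(Z₂−Z₁)
c = ln(0.386/0.119) / (3.4 − 0.9) = ln(3.244) / 2.5 = 1.1767 / 2.5 = 0.4707 km⁻¹

0.471 km⁻¹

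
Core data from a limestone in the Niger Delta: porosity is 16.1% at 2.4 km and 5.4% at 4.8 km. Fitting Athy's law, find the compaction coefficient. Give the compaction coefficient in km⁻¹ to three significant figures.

0.455 km⁻¹

Athy: n(d) = n₀ e^(−βd) ⇒ n₁/n₂ = e^{β(d₂−d₁)} ⇒ β = ln(n₁/n₂)/(d₂−d₁)
β = ln(0.161/0.054) / (4.8 − 2.4) = ln(2.981) / 2.4 = 1.0924 / 2.4 = 0.4552 km⁻¹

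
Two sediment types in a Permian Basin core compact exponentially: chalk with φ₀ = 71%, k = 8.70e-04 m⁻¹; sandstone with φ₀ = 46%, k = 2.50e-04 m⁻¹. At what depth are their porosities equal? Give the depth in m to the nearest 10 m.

700 m

Working in km (1 km = 1000 m; k in km⁻¹ = k in m⁻¹ × 1000):
Set φ₀ₐ e^(−kₐz) = φ₀ᵦ e^(−kᵦz) ⇒ ln(φ₀ₐ/φ₀ᵦ) = (kₐ − kᵦ)·z
z = ln(0.71/0.46) / (0.87 − 0.25) = 0.4340 / 0.62 = 0.700 km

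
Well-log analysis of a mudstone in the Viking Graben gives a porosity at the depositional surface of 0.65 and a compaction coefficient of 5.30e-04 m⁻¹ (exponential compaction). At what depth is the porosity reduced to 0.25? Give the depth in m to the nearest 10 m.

Working in km (1 km = 1000 m; β in km⁻¹ = β in m⁻¹ × 1000):
Invert Athy's law: Z = ln(φ₀/φ) / β
Z = ln(0.65/0.25) / 0.53 = ln(2.6) / 0.53 = 0.9555 / 0.53 = 1.803 km

1800 m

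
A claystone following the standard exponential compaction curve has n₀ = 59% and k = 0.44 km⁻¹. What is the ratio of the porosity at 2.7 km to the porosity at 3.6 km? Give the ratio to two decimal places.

1.49

n(z₁)/n(z₂) = e^(−k·z₁)/e^(−k·z₂) = e^{k(z₂−z₁)}
= exp(0.44 × 0.9) = exp(0.396) = 1.4859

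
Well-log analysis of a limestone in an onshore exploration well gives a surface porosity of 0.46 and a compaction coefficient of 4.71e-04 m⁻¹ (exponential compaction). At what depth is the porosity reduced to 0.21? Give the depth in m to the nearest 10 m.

Working in km (1 km = 1000 m; c in km⁻¹ = c in m⁻¹ × 1000):
Invert Athy's law: z = ln(phi₀/phi) / c
z = ln(0.46/0.21) / 0.471 = ln(2.19) / 0.471 = 0.7841 / 0.471 = 1.665 km

1660 m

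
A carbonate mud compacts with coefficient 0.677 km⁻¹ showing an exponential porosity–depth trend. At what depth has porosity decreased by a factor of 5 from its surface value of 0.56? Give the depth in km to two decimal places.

φ/φ₀ = 1/5 ⇒ exp(−β·Z) = 1/5 ⇒ Z = ln(5) / β
Z = 1.6094 / 0.677 = 2.377 km

2.38 km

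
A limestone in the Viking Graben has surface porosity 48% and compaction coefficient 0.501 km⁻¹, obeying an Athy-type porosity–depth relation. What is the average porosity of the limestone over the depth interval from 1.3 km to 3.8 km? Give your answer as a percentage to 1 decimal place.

⟨phi⟩ = (1/(d₂−d₁)) ∫ phi₀ e^(−βd) dd = phi₀·(e^(−β·d₁) − e^(−β·d₂)) / (β·(d₂−d₁))
e^(−0.501×1.3) = 0.5214; e^(−0.501×3.8) = 0.1490
⟨phi⟩ = 0.48 × (0.5214 − 0.1490) / (0.501 × 2.5) = 0.48 × 0.2973 = 0.1427

14.3%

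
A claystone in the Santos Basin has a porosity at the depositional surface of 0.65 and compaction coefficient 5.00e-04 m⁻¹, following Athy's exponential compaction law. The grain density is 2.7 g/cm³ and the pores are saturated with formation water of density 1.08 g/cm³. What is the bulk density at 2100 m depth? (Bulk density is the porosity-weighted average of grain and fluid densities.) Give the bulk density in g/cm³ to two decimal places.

Working in km (1 km = 1000 m; k in km⁻¹ = k in m⁻¹ × 1000):
Porosity at depth: phi = 0.65·exp(−0.5×2.1) = 0.65×0.3499 = 0.2275
Bulk density: ρ_b = (1−phi)ρ_g + phi·ρ_f = 0.7725×2.7 + 0.2275×1.08
       = 2.086 + 0.246 = 2.332 g/cm³

2.33 g/cm³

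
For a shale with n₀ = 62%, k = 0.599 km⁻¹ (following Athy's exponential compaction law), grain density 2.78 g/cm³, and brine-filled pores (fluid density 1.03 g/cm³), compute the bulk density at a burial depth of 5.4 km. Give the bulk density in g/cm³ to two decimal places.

Porosity at depth: n = 0.62·exp(−0.599×5.4) = 0.62×0.0394 = 0.0244
Bulk density: ρ_b = (1−n)ρ_g + n·ρ_f = 0.9756×2.78 + 0.0244×1.03
       = 2.712 + 0.025 = 2.737 g/cm³

2.74 g/cm³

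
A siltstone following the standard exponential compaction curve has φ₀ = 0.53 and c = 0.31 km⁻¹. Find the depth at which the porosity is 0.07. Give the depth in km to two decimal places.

Invert Athy's law: d = ln(φ₀/φ) / c
d = ln(0.53/0.07) / 0.31 = ln(7.571) / 0.31 = 2.0244 / 0.31 = 6.530 km

6.53 km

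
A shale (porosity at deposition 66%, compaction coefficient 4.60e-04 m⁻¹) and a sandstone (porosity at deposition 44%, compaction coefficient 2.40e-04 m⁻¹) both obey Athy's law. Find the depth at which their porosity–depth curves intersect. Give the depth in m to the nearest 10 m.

Working in km (1 km = 1000 m; c in km⁻¹ = c in m⁻¹ × 1000):
Set φ₀ₐ e^(−cₐZ) = φ₀ᵦ e^(−cᵦZ) ⇒ ln(φ₀ₐ/φ₀ᵦ) = (cₐ − cᵦ)·Z
Z = ln(0.66/0.44) / (0.46 − 0.24) = 0.4055 / 0.22 = 1.843 km

1840 m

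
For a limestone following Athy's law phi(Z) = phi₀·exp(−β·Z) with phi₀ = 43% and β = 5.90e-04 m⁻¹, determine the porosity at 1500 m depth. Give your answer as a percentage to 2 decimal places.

17.75%

Working in km (1 km = 1000 m; β in km⁻¹ = β in m⁻¹ × 1000):
phi = phi₀·exp(−β·Z) = 0.43 × exp(−0.59 × 1.5) = 0.43 × exp(−0.885)
  = 0.43 × 0.4127 = 0.1775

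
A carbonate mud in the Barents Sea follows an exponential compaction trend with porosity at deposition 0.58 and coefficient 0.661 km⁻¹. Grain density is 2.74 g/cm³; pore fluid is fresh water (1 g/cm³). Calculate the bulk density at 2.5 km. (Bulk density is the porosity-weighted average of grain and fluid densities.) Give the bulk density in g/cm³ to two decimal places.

2.55 g/cm³

Porosity at depth: n = 0.58·exp(−0.661×2.5) = 0.58×0.1916 = 0.1111
Bulk density: ρ_b = (1−n)ρ_g + n·ρ_f = 0.8889×2.74 + 0.1111×1
       = 2.436 + 0.111 = 2.547 g/cm³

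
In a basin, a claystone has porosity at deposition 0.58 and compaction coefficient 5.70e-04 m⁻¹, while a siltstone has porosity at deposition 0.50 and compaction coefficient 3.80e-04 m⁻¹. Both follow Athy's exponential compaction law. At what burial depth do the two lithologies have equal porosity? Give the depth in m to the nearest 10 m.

Working in km (1 km = 1000 m; k in km⁻¹ = k in m⁻¹ × 1000):
Set n₀ₐ e^(−kₐZ) = n₀ᵦ e^(−kᵦZ) ⇒ ln(n₀ₐ/n₀ᵦ) = (kₐ − kᵦ)·Z
Z = ln(0.58/0.5) / (0.57 − 0.38) = 0.1484 / 0.19 = 0.781 km

780 m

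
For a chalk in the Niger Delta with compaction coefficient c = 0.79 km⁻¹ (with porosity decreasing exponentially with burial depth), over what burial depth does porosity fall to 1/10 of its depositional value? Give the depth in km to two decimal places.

2.91 km

phi/phi₀ = 1/10 ⇒ exp(−c·Z) = 1/10 ⇒ Z = ln(10) / c
Z = 2.3026 / 0.79 = 2.915 km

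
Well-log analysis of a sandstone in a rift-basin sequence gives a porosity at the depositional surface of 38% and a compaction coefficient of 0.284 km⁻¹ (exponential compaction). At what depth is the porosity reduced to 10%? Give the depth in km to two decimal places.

4.70 km

Invert Athy's law: Z = ln(φ₀/φ) / k
Z = ln(0.38/0.1) / 0.284 = ln(3.8) / 0.284 = 1.3350 / 0.284 = 4.701 km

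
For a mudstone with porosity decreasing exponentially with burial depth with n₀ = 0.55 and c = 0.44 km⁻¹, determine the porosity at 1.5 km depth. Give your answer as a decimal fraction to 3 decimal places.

n = n₀·exp(−c·Z) = 0.55 × exp(−0.44 × 1.5) = 0.55 × exp(−0.66)
  = 0.55 × 0.5169 = 0.2843

0.284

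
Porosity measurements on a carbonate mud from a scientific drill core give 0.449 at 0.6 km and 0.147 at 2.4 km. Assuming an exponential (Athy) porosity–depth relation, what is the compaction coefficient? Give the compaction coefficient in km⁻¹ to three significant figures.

0.620 km⁻¹

Athy: φ(Z) = φ₀ e^(−kZ) ⇒ φ₁/φ₂ = e^{k(Z₂−Z₁)} ⇒ k = ln(φ₁/φ₂)/(Z₂−Z₁)
k = ln(0.449/0.147) / (2.4 − 0.6) = ln(3.054) / 1.8 = 1.1166 / 1.8 = 0.6203 km⁻¹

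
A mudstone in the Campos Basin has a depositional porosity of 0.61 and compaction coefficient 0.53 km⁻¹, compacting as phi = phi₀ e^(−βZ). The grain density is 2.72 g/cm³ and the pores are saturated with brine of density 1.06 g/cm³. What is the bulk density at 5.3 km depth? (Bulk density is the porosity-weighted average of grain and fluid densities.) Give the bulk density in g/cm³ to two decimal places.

2.66 g/cm³

Porosity at depth: phi = 0.61·exp(−0.53×5.3) = 0.61×0.0603 = 0.0368
Bulk density: ρ_b = (1−phi)ρ_g + phi·ρ_f = 0.9632×2.72 + 0.0368×1.06
       = 2.620 + 0.039 = 2.659 g/cm³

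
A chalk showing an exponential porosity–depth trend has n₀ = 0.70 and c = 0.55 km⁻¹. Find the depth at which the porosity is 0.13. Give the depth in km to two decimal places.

Invert Athy's law: d = ln(n₀/n) / c
d = ln(0.7/0.13) / 0.55 = ln(5.385) / 0.55 = 1.6835 / 0.55 = 3.061 km

3.06 km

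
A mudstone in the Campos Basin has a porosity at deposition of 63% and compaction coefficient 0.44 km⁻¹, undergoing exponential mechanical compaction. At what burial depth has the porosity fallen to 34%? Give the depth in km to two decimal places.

1.40 km

Invert Athy's law: d = ln(phi₀/phi) / k
d = ln(0.63/0.34) / 0.44 = ln(1.853) / 0.44 = 0.6168 / 0.44 = 1.402 km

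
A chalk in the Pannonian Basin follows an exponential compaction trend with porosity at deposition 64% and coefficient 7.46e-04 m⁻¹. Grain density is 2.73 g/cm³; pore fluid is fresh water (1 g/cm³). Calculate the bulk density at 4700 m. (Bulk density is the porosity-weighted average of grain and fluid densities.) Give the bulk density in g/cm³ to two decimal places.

2.70 g/cm³

Working in km (1 km = 1000 m; β in km⁻¹ = β in m⁻¹ × 1000):
Porosity at depth: φ = 0.64·exp(−0.746×4.7) = 0.64×0.0300 = 0.0192
Bulk density: ρ_b = (1−φ)ρ_g + φ·ρ_f = 0.9808×2.73 + 0.0192×1
       = 2.678 + 0.019 = 2.697 g/cm³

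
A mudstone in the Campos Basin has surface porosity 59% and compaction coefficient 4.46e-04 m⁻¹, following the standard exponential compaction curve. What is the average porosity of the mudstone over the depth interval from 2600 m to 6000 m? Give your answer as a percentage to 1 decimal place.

Working in km (1 km = 1000 m; k in km⁻¹ = k in m⁻¹ × 1000):
⟨n⟩ = (1/(Z₂−Z₁)) ∫ n₀ e^(−kZ) dZ = n₀·(e^(−k·Z₁) − e^(−k·Z₂)) / (k·(Z₂−Z₁))
e^(−0.446×2.6) = 0.3136; e^(−0.446×6) = 0.0688
⟨n⟩ = 0.59 × (0.3136 − 0.0688) / (0.446 × 3.4) = 0.59 × 0.1614 = 0.0952

9.5%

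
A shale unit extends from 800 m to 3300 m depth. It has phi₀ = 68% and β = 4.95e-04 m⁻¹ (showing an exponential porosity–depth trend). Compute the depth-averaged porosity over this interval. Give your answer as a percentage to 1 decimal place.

26.3%

Working in km (1 km = 1000 m; β in km⁻¹ = β in m⁻¹ × 1000):
⟨phi⟩ = (1/(Z₂−Z₁)) ∫ phi₀ e^(−βZ) dZ = phi₀·(e^(−β·Z₁) − e^(−β·Z₂)) / (β·(Z₂−Z₁))
e^(−0.495×0.8) = 0.6730; e^(−0.495×3.3) = 0.1952
⟨phi⟩ = 0.68 × (0.6730 − 0.1952) / (0.495 × 2.5) = 0.68 × 0.3861 = 0.2625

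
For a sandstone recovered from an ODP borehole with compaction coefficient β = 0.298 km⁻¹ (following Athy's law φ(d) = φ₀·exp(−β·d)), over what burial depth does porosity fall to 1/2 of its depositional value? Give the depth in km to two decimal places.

2.33 km

φ/φ₀ = 1/2 ⇒ exp(−β·d) = 1/2 ⇒ d = ln(2) / β
d = 0.6931 / 0.298 = 2.326 km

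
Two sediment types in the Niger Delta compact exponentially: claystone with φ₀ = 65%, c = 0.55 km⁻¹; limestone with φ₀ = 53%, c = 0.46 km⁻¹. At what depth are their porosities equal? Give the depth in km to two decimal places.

2.27 km

Set φ₀ₐ e^(−cₐd) = φ₀ᵦ e^(−cᵦd) ⇒ ln(φ₀ₐ/φ₀ᵦ) = (cₐ − cᵦ)·d
d = ln(0.65/0.53) / (0.55 − 0.46) = 0.2041 / 0.09 = 2.268 km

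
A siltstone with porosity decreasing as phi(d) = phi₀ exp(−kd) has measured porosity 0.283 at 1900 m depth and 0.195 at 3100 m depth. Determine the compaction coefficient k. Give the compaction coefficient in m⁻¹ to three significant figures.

0.000310 m⁻¹

Working in km (1 km = 1000 m; k in km⁻¹ = k in m⁻¹ × 1000):
Athy: phi(d) = phi₀ e^(−kd) ⇒ phi₁/phi₂ = e^{k(d₂−d₁)} ⇒ k = ln(phi₁/phi₂)/(d₂−d₁)
k = ln(0.283/0.195) / (3.1 − 1.9) = ln(1.451) / 1.2 = 0.3724 / 1.2 = 0.3104 km⁻¹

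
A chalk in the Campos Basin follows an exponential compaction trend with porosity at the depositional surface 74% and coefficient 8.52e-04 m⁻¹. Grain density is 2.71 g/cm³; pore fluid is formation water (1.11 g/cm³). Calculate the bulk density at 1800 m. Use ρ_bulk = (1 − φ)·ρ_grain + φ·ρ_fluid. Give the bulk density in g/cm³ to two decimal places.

2.45 g/cm³

Working in km (1 km = 1000 m; k in km⁻¹ = k in m⁻¹ × 1000):
Porosity at depth: phi = 0.74·exp(−0.852×1.8) = 0.74×0.2158 = 0.1597
Bulk density: ρ_b = (1−phi)ρ_g + phi·ρ_f = 0.8403×2.71 + 0.1597×1.11
       = 2.277 + 0.177 = 2.455 g/cm³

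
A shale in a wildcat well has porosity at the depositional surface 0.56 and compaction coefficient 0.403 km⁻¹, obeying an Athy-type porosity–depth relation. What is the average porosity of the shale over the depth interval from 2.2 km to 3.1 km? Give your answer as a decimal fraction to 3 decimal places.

0.194

⟨φ⟩ = (1/(d₂−d₁)) ∫ φ₀ e^(−kd) dd = φ₀·(e^(−k·d₁) − e^(−k·d₂)) / (k·(d₂−d₁))
e^(−0.403×2.2) = 0.4121; e^(−0.403×3.1) = 0.2867
⟨φ⟩ = 0.56 × (0.4121 − 0.2867) / (0.403 × 0.9) = 0.56 × 0.3456 = 0.1935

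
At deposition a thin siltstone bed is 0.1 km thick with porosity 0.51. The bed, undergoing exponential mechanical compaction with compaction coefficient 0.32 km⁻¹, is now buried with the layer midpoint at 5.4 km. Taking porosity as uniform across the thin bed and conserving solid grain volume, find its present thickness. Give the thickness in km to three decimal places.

Porosity at 5.4 km: n = 0.51·exp(−0.32×5.4) = 0.0906
Solid-volume conservation: h(1−n) = h₀(1−n₀) ⇒ h = h₀·(1−n₀)/(1−n)
h = 0.1 × (1 − 0.51)/(1 − 0.0906) = 0.1 × 0.5388 = 0.0539 km

0.054 km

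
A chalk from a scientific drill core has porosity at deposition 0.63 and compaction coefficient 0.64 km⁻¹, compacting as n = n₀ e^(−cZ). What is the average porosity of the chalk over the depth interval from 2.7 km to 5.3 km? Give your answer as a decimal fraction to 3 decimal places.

⟨n⟩ = (1/(Z₂−Z₁)) ∫ n₀ e^(−cZ) dZ = n₀·(e^(−c·Z₁) − e^(−c·Z₂)) / (c·(Z₂−Z₁))
e^(−0.64×2.7) = 0.1776; e^(−0.64×5.3) = 0.0336
⟨n⟩ = 0.63 × (0.1776 − 0.0336) / (0.64 × 2.6) = 0.63 × 0.0865 = 0.0545

0.055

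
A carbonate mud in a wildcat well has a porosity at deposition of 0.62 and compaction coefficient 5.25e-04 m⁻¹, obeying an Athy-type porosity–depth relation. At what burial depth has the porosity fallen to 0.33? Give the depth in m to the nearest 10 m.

1200 m

Working in km (1 km = 1000 m; c in km⁻¹ = c in m⁻¹ × 1000):
Invert Athy's law: z = ln(φ₀/φ) / c
z = ln(0.62/0.33) / 0.525 = ln(1.879) / 0.525 = 0.6306 / 0.525 = 1.201 km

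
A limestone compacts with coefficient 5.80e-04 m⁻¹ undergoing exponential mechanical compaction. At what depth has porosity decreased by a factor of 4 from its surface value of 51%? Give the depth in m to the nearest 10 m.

Working in km (1 km = 1000 m; c in km⁻¹ = c in m⁻¹ × 1000):
φ/φ₀ = 1/4 ⇒ exp(−c·d) = 1/4 ⇒ d = ln(4) / c
d = 1.3863 / 0.58 = 2.390 km

2390 m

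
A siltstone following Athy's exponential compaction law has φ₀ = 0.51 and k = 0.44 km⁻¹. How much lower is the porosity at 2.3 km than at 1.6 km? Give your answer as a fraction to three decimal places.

φ(1.6) = 0.51·e^(−0.44×1.6) = 0.2522
φ(2.3) = 0.51·e^(−0.44×2.3) = 0.1854
Δφ = 0.2522 − 0.1854 = 0.0669

0.067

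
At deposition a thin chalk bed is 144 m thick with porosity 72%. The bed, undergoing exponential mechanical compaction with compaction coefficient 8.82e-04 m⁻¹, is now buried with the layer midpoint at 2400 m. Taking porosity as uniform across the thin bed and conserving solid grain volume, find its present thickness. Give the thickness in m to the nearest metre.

44 m

Working in km (1 km = 1000 m; c in km⁻¹ = c in m⁻¹ × 1000):
Porosity at 2.4 km: φ = 0.72·exp(−0.882×2.4) = 0.0867
Solid-volume conservation: h(1−φ) = h₀(1−φ₀) ⇒ h = h₀·(1−φ₀)/(1−φ)
h = 0.144 × (1 − 0.72)/(1 − 0.0867) = 0.144 × 0.3066 = 0.0441 km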